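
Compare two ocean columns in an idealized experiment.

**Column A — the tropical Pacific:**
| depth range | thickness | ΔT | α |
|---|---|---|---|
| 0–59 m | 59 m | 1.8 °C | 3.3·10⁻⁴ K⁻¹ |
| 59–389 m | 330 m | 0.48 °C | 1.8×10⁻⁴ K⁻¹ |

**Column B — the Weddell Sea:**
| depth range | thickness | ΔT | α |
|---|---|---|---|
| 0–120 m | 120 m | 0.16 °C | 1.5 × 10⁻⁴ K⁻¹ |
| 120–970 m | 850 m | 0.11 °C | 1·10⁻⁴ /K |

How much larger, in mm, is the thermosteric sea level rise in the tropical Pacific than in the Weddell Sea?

51.3 mm

A Layer 1: 1.8 × 59 × 3.3×10⁻⁴ = 0.035046 m
A Layer 2: 0.48 × 330 × 1.8×10⁻⁴ = 0.028512 m
A total: 0.063558 m
B 0–120 m: 0.16 × 120 × 1.5×10⁻⁴ = 0.00288 m
B Layer 2: 850 × 0.11 × 1×10⁻⁴ = 0.00935 m
B total: 0.01223 m
Difference: 0.063558 − 0.01223 = 0.051328 m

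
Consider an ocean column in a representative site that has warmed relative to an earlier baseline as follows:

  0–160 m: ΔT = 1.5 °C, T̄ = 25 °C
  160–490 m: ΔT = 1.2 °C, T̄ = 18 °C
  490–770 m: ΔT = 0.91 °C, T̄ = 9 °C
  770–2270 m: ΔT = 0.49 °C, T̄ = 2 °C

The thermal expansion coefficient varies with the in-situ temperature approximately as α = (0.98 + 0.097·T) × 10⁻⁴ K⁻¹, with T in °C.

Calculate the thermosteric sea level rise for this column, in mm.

Layer 1: α = (0.98 + 0.097×25)×10⁻⁴ = 3.405×10⁻⁴ K⁻¹
Layer 2: α = (0.98 + 0.097×18)×10⁻⁴ = 2.726×10⁻⁴ K⁻¹
Layer 3: α = (0.98 + 0.097×9)×10⁻⁴ = 1.853×10⁻⁴ K⁻¹
Layer 4: α = (0.98 + 0.097×2)×10⁻⁴ = 1.174×10⁻⁴ K⁻¹
160 × 3.405×10⁻⁴ × 1.5 = 0.08172 m
160–490 m: 330 × 2.726×10⁻⁴ × 1.2 = 0.1079496 m
280 × 1.853×10⁻⁴ × 0.91 = 0.04721444 m
770–2270 m: 1.174×10⁻⁴ × 0.49 × 1500 = 0.086289 m
Δh = 0.08172 + 0.1079496 + 0.04721444 + 0.086289 = 0.32317304 m

Δh = 323 mm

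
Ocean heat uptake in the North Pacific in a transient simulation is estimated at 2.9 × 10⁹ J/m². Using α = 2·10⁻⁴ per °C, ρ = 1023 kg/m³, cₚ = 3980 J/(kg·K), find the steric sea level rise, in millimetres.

Δh = αQ/(ρcₚ) = 2×10⁻⁴ × 2.9×10⁹ / (1023 × 3980) ≈ 0.14245 m

Δh ≈ 142 mm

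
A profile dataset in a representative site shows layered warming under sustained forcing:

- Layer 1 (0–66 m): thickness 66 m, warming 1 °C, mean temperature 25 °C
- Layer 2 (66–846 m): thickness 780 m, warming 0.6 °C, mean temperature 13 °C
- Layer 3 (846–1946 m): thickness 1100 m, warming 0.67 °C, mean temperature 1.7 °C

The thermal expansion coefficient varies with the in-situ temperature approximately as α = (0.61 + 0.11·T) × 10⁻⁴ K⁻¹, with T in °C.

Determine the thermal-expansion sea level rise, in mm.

Layer 1: α = (0.61 + 0.11×25)×10⁻⁴ = 3.36×10⁻⁴ K⁻¹
Layer 2: α = (0.61 + 0.11×13)×10⁻⁴ = 2.04×10⁻⁴ K⁻¹
Layer 3: α = (0.61 + 0.11×1.7)×10⁻⁴ = 0.797×10⁻⁴ K⁻¹
Layer 1: 1 × 3.36×10⁻⁴ × 66 = 0.022176 m
2.04×10⁻⁴ × 0.6 × 780 = 0.095472 m
0.797×10⁻⁴ × 1100 × 0.67 = 0.0587389 m
Δh = 0.022176 + 0.095472 + 0.0587389 = 0.1763869 m ≈ 176 mm

Δh ≈ 176 mm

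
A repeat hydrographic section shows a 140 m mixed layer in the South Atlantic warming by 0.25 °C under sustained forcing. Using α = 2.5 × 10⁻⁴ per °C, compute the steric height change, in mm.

about 8.75 mm

Δh = αΔT·H = 2.5×10⁻⁴ × 0.25 × 140 = 0.00875 m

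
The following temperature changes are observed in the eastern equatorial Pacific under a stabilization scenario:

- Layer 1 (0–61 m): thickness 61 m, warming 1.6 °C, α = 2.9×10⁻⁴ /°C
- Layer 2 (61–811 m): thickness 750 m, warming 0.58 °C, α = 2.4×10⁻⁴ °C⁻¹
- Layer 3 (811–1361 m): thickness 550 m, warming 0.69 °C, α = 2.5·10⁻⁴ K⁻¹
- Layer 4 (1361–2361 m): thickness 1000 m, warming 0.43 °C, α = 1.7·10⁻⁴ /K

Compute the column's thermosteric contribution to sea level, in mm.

0–61 m: 61 × 1.6 × 2.9×10⁻⁴ = 0.028304 m
Layer 2: 0.58 × 750 × 2.4×10⁻⁴ = 0.10440 m
811–1361 m: 0.69 × 550 × 2.5×10⁻⁴ = 0.094875 m
Layer 4: 1.7×10⁻⁴ × 0.43 × 1000 = 0.07310 m
Δh = 0.028304 + 0.10440 + 0.094875 + 0.07310 = 0.300679 m

about 300 mm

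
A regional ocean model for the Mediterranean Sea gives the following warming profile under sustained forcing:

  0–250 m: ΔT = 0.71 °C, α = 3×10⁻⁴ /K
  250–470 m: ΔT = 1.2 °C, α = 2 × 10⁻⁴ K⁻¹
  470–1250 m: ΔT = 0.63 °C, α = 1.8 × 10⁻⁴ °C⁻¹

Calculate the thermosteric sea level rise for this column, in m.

Layer 1: 0.71 × 3×10⁻⁴ × 250 = 0.05325 m
250–470 m: 220 × 2×10⁻⁴ × 1.2 = 0.05280 m
1.8×10⁻⁴ × 780 × 0.63 = 0.088452 m
Δh = 0.05325 + 0.05280 + 0.088452 = 0.194502 m

Δh = 0.195 m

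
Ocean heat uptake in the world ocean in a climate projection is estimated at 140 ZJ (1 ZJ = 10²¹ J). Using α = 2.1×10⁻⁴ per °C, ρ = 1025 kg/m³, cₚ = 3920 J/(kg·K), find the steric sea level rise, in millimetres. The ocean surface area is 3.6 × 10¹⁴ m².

20.3 mm of thermosteric rise

Per unit area: Q = 140×10²¹ / (3.6×10¹⁴) ≈ 3.889×10⁸ J/m²
Δh = αQ/(ρcₚ) = 2.1×10⁻⁴ × 3.889×10⁸ / (1025 × 3920) ≈ 0.020326 m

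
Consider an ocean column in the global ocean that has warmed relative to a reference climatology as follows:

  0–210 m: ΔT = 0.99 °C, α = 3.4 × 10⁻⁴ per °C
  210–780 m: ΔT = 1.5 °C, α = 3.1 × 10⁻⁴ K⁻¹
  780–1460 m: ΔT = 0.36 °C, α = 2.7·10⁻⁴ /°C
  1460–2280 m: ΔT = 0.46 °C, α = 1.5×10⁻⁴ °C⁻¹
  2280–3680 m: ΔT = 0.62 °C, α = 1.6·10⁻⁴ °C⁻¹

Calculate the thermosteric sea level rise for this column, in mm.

597 mm

0.99 × 210 × 3.4×10⁻⁴ = 0.070686 m
210–780 m: 3.1×10⁻⁴ × 570 × 1.5 = 0.26505 m
2.7×10⁻⁴ × 680 × 0.36 = 0.066096 m
0.46 × 1.5×10⁻⁴ × 820 = 0.05658 m
1400 × 1.6×10⁻⁴ × 0.62 = 0.13888 m
Δh = 0.070686 + 0.26505 + 0.066096 + 0.05658 + 0.13888 = 0.597292 m ≈ 597 mm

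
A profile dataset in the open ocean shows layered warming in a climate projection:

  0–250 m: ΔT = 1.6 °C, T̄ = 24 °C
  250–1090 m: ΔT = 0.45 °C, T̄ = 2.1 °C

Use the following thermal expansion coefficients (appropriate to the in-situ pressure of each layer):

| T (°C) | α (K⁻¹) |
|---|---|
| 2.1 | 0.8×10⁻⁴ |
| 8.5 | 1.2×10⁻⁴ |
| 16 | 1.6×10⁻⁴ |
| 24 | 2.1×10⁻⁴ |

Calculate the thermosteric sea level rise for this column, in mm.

Layer 1 at 24 °C → α = 2.1×10⁻⁴ K⁻¹
Layer 2 at 2.1 °C → α = 0.8×10⁻⁴ K⁻¹
2.1×10⁻⁴ × 1.6 × 250 = 0.08400 m
Layer 2: 0.45 × 840 × 0.8×10⁻⁴ = 0.03024 m
Δh = 0.08400 + 0.03024 = 0.11424 m ≈ 114 mm

Δh = 114 mm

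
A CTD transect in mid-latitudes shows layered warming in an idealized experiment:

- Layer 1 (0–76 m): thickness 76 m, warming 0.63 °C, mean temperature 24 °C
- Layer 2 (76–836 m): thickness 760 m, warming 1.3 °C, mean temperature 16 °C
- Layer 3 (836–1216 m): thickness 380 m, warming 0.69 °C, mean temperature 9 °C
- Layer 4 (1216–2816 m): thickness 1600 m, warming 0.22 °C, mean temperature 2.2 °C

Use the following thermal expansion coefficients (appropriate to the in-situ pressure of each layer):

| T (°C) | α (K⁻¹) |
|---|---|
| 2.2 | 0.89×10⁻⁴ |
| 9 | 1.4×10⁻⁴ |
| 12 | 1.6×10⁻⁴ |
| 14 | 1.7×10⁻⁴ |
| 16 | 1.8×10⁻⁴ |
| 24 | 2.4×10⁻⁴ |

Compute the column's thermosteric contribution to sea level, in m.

Layer 1 at 24 °C → α = 2.4×10⁻⁴ K⁻¹
Layer 2 at 16 °C → α = 1.8×10⁻⁴ K⁻¹
Layer 3 at 9 °C → α = 1.4×10⁻⁴ K⁻¹
Layer 4 at 2.2 °C → α = 0.89×10⁻⁴ K⁻¹
0–76 m: 2.4×10⁻⁴ × 0.63 × 76 = 0.0114912 m
76–836 m: 1.8×10⁻⁴ × 1.3 × 760 = 0.17784 m
Layer 3: 380 × 1.4×10⁻⁴ × 0.69 = 0.036708 m
1216–2816 m: 0.22 × 1600 × 0.89×10⁻⁴ = 0.031328 m
Δh = 0.0114912 + 0.17784 + 0.036708 + 0.031328 = 0.2573672 m ≈ 0.26 m

about 0.26 m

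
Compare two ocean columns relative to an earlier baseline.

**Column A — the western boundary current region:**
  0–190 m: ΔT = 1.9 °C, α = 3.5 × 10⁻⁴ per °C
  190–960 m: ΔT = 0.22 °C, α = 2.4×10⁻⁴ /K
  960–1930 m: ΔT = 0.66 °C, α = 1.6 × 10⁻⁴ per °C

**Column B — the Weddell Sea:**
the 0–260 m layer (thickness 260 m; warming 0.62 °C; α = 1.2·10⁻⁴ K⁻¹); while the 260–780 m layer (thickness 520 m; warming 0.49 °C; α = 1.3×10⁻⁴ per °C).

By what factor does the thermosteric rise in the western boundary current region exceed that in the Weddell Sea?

a factor of 5.14

A 0–190 m: 1.9 × 190 × 3.5×10⁻⁴ = 0.12635 m
A Layer 2: 770 × 2.4×10⁻⁴ × 0.22 = 0.040656 m
A Layer 3: 1.6×10⁻⁴ × 970 × 0.66 = 0.102432 m
A total: 0.269438 m
B 1.2×10⁻⁴ × 0.62 × 260 = 0.019344 m
B Layer 2: 0.49 × 520 × 1.3×10⁻⁴ = 0.033124 m
B total: 0.052468 m
Ratio: 0.269438 / 0.052468 ≈ 5.135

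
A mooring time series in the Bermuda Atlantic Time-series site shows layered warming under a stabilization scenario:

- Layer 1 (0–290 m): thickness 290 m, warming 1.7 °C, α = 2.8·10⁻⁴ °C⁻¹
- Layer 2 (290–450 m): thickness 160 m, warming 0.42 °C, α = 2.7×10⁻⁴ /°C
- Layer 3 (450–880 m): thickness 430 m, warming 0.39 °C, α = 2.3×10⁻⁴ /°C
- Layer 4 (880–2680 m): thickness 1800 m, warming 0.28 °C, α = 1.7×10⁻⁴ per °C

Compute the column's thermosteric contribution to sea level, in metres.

0.280 m of thermosteric rise

0–290 m: 2.8×10⁻⁴ × 1.7 × 290 = 0.13804 m
290–450 m: 0.42 × 2.7×10⁻⁴ × 160 = 0.018144 m
Layer 3: 2.3×10⁻⁴ × 0.39 × 430 = 0.038571 m
1800 × 0.28 × 1.7×10⁻⁴ = 0.08568 m
Δh = 0.13804 + 0.018144 + 0.038571 + 0.08568 = 0.280435 m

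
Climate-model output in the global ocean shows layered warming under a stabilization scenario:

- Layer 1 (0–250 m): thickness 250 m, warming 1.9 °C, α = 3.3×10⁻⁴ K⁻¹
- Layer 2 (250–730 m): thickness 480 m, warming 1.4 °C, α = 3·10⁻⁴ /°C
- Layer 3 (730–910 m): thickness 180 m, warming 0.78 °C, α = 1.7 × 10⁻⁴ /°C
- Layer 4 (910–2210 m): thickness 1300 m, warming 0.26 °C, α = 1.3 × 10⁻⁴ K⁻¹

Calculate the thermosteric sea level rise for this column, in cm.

1.9 × 3.3×10⁻⁴ × 250 = 0.15675 m
Layer 2: 3×10⁻⁴ × 1.4 × 480 = 0.20160 m
730–910 m: 180 × 0.78 × 1.7×10⁻⁴ = 0.023868 m
1.3×10⁻⁴ × 0.26 × 1300 = 0.04394 m
Δh = 0.15675 + 0.20160 + 0.023868 + 0.04394 = 0.426158 m

42.6 cm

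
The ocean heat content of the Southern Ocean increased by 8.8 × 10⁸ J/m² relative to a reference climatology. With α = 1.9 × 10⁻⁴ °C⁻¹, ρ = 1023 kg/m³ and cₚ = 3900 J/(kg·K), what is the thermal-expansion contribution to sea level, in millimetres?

Δh = αQ/(ρcₚ) = 1.9×10⁻⁴ × 8.8×10⁸ / (1023 × 3900) ≈ 0.041908 m

Δh ≈ 42 mm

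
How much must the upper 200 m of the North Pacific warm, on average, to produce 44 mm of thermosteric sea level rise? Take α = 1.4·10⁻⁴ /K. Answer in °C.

ΔT ≈ 1.57 °C

ΔT = Δh/(αH) = 0.044 / (1.4×10⁻⁴ × 200) ≈ 1.571 °C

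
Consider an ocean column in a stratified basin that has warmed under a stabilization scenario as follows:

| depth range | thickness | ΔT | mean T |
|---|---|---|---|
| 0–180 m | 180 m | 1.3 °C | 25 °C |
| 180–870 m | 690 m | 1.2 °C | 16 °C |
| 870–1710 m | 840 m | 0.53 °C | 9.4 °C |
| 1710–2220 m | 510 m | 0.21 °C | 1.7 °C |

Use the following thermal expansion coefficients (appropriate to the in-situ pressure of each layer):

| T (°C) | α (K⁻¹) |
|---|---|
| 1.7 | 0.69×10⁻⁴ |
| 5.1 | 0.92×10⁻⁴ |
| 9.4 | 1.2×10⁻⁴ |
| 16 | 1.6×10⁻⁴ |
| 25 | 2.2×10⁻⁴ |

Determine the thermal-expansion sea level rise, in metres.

about 0.24 m

Layer 1 at 25 °C → α = 2.2×10⁻⁴ K⁻¹
Layer 2 at 16 °C → α = 1.6×10⁻⁴ K⁻¹
Layer 3 at 9.4 °C → α = 1.2×10⁻⁴ K⁻¹
Layer 4 at 1.7 °C → α = 0.69×10⁻⁴ K⁻¹
Layer 1: 180 × 1.3 × 2.2×10⁻⁴ = 0.05148 m
1.2 × 1.6×10⁻⁴ × 690 = 0.13248 m
Layer 3: 1.2×10⁻⁴ × 0.53 × 840 = 0.053424 m
Layer 4: 0.69×10⁻⁴ × 510 × 0.21 = 0.0073899 m
Δh = 0.05148 + 0.13248 + 0.053424 + 0.0073899 = 0.2447739 m ≈ 0.24 m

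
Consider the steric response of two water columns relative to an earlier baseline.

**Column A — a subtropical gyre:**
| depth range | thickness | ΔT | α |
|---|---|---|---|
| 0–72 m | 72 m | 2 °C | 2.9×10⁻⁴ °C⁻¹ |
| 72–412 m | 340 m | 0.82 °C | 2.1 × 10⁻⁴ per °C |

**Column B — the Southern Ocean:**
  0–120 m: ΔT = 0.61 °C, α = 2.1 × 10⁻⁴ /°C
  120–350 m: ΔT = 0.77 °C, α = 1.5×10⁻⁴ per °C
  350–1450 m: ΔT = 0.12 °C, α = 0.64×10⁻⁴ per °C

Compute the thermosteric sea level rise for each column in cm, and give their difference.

A: 10 cm; B: 5.0 cm; difference 5.0 cm

A 2.9×10⁻⁴ × 2 × 72 = 0.04176 m
A 340 × 0.82 × 2.1×10⁻⁴ = 0.058548 m
A total: 0.100308 m
B 0–120 m: 2.1×10⁻⁴ × 0.61 × 120 = 0.015372 m
B 120–350 m: 0.77 × 230 × 1.5×10⁻⁴ = 0.026565 m
B 0.64×10⁻⁴ × 1100 × 0.12 = 0.008448 m
B total: 0.050385 m
Difference: 0.100308 − 0.050385 = 0.049923 m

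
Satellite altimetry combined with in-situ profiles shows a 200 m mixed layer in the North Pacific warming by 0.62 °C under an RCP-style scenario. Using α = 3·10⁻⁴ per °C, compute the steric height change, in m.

0.037 m

Δh = αΔT·H = 3×10⁻⁴ × 0.62 × 200 = 0.03720 m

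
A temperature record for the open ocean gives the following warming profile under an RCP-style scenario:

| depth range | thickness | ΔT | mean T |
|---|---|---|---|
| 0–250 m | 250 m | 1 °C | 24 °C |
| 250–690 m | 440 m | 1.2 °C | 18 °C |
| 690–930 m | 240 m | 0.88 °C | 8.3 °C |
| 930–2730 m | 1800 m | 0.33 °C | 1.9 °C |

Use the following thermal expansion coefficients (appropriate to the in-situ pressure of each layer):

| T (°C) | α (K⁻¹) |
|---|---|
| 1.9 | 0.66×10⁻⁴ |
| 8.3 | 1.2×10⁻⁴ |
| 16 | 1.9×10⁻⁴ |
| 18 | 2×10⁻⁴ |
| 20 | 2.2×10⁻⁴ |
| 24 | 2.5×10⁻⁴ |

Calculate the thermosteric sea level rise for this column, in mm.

about 233 mm

Layer 1 at 24 °C → α = 2.5×10⁻⁴ K⁻¹
Layer 2 at 18 °C → α = 2×10⁻⁴ K⁻¹
Layer 3 at 8.3 °C → α = 1.2×10⁻⁴ K⁻¹
Layer 4 at 1.9 °C → α = 0.66×10⁻⁴ K⁻¹
Layer 1: 2.5×10⁻⁴ × 1 × 250 = 0.06250 m
250–690 m: 1.2 × 440 × 2×10⁻⁴ = 0.10560 m
1.2×10⁻⁴ × 240 × 0.88 = 0.025344 m
Layer 4: 0.66×10⁻⁴ × 1800 × 0.33 = 0.039204 m
Δh = 0.06250 + 0.10560 + 0.025344 + 0.039204 = 0.232648 m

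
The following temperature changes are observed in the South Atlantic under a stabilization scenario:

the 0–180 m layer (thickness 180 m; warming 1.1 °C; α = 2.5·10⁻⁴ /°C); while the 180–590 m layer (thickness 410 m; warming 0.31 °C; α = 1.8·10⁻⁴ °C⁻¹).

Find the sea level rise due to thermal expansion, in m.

0.0724 m of thermosteric rise

2.5×10⁻⁴ × 180 × 1.1 = 0.04950 m
0.31 × 410 × 1.8×10⁻⁴ = 0.022878 m
Δh = 0.04950 + 0.022878 = 0.072378 m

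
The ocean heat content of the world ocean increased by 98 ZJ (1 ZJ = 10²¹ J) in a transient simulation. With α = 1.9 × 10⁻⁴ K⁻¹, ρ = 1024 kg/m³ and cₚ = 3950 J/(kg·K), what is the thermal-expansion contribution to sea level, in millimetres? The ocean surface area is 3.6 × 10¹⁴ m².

Per unit area: Q = 98×10²¹ / (3.6×10¹⁴) ≈ 2.722×10⁸ J/m²
Δh = αQ/(ρcₚ) = 1.9×10⁻⁴ × 2.722×10⁸ / (1024 × 3950) ≈ 0.012786 m

about 12.8 mm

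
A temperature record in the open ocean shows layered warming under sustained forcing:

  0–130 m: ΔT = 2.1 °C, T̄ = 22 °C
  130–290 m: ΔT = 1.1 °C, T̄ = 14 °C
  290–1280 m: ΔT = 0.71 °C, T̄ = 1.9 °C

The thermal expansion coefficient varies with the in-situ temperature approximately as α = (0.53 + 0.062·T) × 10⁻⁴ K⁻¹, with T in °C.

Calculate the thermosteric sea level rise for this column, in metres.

about 0.12 m

Layer 1: α = (0.53 + 0.062×22)×10⁻⁴ = 1.894×10⁻⁴ K⁻¹
Layer 2: α = (0.53 + 0.062×14)×10⁻⁴ = 1.398×10⁻⁴ K⁻¹
Layer 3: α = (0.53 + 0.062×1.9)×10⁻⁴ = 0.6478×10⁻⁴ K⁻¹
0–130 m: 1.894×10⁻⁴ × 130 × 2.1 = 0.0517062 m
Layer 2: 160 × 1.398×10⁻⁴ × 1.1 = 0.0246048 m
0.71 × 0.6478×10⁻⁴ × 990 = 0.045533862 m
Δh = 0.0517062 + 0.0246048 + 0.045533862 = 0.121844862 m ≈ 0.12 m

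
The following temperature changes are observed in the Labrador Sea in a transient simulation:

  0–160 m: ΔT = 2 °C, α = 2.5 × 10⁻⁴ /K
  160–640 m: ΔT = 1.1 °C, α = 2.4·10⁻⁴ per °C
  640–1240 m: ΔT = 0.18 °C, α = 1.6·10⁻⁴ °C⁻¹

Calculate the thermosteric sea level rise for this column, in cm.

Δh ≈ 22.4 cm

0–160 m: 2 × 2.5×10⁻⁴ × 160 = 0.08000 m
Layer 2: 2.4×10⁻⁴ × 480 × 1.1 = 0.12672 m
0.18 × 1.6×10⁻⁴ × 600 = 0.01728 m
Δh = 0.08000 + 0.12672 + 0.01728 = 0.22400 m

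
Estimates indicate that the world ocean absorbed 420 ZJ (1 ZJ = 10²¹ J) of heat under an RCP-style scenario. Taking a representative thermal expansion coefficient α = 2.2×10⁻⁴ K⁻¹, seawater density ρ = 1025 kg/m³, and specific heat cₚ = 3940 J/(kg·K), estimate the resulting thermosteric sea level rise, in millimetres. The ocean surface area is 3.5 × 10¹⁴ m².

about 65.4 mm

Per unit area: Q = 420×10²¹ / (3.5×10¹⁴) = 1.2×10⁹ J/m²
Δh = αQ/(ρcₚ) = 2.2×10⁻⁴ × 1.2×10⁹ / (1025 × 3940) ≈ 0.065371 m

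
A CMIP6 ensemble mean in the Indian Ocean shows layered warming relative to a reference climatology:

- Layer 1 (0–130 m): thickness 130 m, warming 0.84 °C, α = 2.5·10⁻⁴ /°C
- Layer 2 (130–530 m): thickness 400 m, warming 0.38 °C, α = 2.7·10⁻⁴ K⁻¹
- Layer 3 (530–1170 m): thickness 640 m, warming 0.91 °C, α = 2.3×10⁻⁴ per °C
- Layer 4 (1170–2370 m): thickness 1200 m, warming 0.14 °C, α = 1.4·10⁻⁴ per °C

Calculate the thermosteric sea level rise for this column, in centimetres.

2.5×10⁻⁴ × 0.84 × 130 = 0.02730 m
130–530 m: 2.7×10⁻⁴ × 0.38 × 400 = 0.04104 m
2.3×10⁻⁴ × 0.91 × 640 = 0.133952 m
Layer 4: 1200 × 0.14 × 1.4×10⁻⁴ = 0.02352 m
Δh = 0.02730 + 0.04104 + 0.133952 + 0.02352 = 0.225812 m ≈ 23 cm

23 cm of thermosteric rise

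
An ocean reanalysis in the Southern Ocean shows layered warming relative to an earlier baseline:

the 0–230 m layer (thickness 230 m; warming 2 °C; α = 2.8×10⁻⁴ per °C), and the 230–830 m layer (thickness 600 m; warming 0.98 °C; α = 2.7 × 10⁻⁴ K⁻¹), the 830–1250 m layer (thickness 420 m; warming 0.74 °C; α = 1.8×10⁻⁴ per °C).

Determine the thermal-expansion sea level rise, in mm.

0–230 m: 2 × 230 × 2.8×10⁻⁴ = 0.12880 m
0.98 × 2.7×10⁻⁴ × 600 = 0.15876 m
830–1250 m: 0.74 × 420 × 1.8×10⁻⁴ = 0.055944 m
Δh = 0.12880 + 0.15876 + 0.055944 = 0.343504 m

344 mm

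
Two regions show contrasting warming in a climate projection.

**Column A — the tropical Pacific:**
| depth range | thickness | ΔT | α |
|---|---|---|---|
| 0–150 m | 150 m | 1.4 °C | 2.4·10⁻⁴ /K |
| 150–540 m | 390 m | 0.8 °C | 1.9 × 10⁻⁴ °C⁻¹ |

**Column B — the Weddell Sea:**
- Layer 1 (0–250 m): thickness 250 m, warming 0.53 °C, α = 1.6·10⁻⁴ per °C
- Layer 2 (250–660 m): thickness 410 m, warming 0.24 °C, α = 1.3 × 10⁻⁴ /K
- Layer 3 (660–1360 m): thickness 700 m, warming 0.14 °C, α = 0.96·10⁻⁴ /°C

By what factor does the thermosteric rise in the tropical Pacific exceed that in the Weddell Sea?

A 1.4 × 150 × 2.4×10⁻⁴ = 0.05040 m
A Layer 2: 0.8 × 1.9×10⁻⁴ × 390 = 0.05928 m
A total: 0.10968 m
B Layer 1: 1.6×10⁻⁴ × 250 × 0.53 = 0.02120 m
B 1.3×10⁻⁴ × 410 × 0.24 = 0.012792 m
B 700 × 0.14 × 0.96×10⁻⁴ = 0.009408 m
B total: 0.04340 m
Ratio: 0.10968 / 0.04340 ≈ 2.527

a factor of 2.53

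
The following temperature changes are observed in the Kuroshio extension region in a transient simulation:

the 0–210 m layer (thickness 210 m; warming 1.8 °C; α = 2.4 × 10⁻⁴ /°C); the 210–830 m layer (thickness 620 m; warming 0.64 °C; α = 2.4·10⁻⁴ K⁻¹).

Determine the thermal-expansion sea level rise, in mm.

Layer 1: 210 × 2.4×10⁻⁴ × 1.8 = 0.09072 m
210–830 m: 620 × 0.64 × 2.4×10⁻⁴ = 0.095232 m
Δh = 0.09072 + 0.095232 = 0.185952 m

Δh = 190 mm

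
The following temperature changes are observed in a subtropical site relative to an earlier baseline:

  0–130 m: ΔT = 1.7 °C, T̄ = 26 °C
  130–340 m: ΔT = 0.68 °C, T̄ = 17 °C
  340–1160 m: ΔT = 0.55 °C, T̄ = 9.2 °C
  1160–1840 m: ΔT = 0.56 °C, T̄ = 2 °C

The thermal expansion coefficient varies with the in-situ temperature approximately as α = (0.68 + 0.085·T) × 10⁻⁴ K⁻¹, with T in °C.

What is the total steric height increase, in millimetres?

Layer 1: α = (0.68 + 0.085×26)×10⁻⁴ = 2.89×10⁻⁴ K⁻¹
Layer 2: α = (0.68 + 0.085×17)×10⁻⁴ = 2.125×10⁻⁴ K⁻¹
Layer 3: α = (0.68 + 0.085×9.2)×10⁻⁴ = 1.462×10⁻⁴ K⁻¹
Layer 4: α = (0.68 + 0.085×2)×10⁻⁴ = 0.85×10⁻⁴ K⁻¹
0–130 m: 1.7 × 2.89×10⁻⁴ × 130 = 0.063869 m
210 × 0.68 × 2.125×10⁻⁴ = 0.030345 m
Layer 3: 0.55 × 1.462×10⁻⁴ × 820 = 0.0659362 m
1160–1840 m: 0.56 × 680 × 0.85×10⁻⁴ = 0.032368 m
Δh = 0.063869 + 0.030345 + 0.0659362 + 0.032368 = 0.1925182 m ≈ 193 mm

193 mm of thermosteric rise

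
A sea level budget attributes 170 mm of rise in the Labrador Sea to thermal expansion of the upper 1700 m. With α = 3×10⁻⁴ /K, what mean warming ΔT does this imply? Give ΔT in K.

ΔT = Δh/(αH) = 0.17 / (3×10⁻⁴ × 1700) ≈ 0.3333 K

about 0.33 K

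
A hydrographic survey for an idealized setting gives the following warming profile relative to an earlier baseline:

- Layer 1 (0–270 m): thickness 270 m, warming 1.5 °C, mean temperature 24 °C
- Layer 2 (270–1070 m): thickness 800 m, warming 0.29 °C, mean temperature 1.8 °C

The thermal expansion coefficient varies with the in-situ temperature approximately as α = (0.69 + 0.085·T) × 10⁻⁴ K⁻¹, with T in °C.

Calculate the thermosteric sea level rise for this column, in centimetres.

Layer 1: α = (0.69 + 0.085×24)×10⁻⁴ = 2.73×10⁻⁴ K⁻¹
Layer 2: α = (0.69 + 0.085×1.8)×10⁻⁴ = 0.843×10⁻⁴ K⁻¹
Layer 1: 270 × 2.73×10⁻⁴ × 1.5 = 0.110565 m
Layer 2: 0.843×10⁻⁴ × 0.29 × 800 = 0.0195576 m
Δh = 0.110565 + 0.0195576 = 0.1301226 m

about 13.0 cm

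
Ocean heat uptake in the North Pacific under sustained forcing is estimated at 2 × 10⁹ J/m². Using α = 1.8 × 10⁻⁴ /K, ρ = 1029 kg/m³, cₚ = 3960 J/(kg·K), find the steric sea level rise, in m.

0.088 m

Δh = αQ/(ρcₚ) = 1.8×10⁻⁴ × 2×10⁹ / (1029 × 3960) ≈ 0.088347 m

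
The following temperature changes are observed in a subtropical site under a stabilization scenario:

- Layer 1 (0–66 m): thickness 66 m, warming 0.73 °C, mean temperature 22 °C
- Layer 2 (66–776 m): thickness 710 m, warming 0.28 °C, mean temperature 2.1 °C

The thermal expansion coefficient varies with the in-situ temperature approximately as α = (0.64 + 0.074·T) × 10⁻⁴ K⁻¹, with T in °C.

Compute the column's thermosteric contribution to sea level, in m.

Δh ≈ 0.0267 m

Layer 1: α = (0.64 + 0.074×22)×10⁻⁴ = 2.268×10⁻⁴ K⁻¹
Layer 2: α = (0.64 + 0.074×2.1)×10⁻⁴ = 0.7954×10⁻⁴ K⁻¹
Layer 1: 66 × 2.268×10⁻⁴ × 0.73 = 0.010927224 m
0.28 × 0.7954×10⁻⁴ × 710 = 0.015812552 m
Δh = 0.010927224 + 0.015812552 = 0.026739776 m ≈ 0.0267 m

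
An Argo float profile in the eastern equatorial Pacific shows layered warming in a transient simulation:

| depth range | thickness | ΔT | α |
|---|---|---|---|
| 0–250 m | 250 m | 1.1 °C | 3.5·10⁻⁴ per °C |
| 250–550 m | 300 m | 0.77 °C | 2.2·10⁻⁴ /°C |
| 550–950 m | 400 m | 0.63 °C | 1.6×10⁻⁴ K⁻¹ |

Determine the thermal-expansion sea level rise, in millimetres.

Layer 1: 250 × 1.1 × 3.5×10⁻⁴ = 0.09625 m
Layer 2: 0.77 × 300 × 2.2×10⁻⁴ = 0.05082 m
Layer 3: 1.6×10⁻⁴ × 400 × 0.63 = 0.04032 m
Δh = 0.09625 + 0.05082 + 0.04032 = 0.18739 m

about 187 mm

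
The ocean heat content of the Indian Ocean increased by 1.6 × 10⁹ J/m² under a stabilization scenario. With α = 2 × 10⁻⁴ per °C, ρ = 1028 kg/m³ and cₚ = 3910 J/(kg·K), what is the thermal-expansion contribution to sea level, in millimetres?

79.6 mm

Δh = αQ/(ρcₚ) = 2×10⁻⁴ × 1.6×10⁹ / (1028 × 3910) ≈ 0.079612 m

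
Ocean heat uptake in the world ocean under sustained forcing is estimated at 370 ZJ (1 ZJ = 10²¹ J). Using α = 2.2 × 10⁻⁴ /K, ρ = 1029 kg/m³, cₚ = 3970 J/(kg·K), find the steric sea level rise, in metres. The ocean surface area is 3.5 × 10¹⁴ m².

0.057 m of thermosteric rise

Per unit area: Q = 370×10²¹ / (3.5×10¹⁴) ≈ 1.057×10⁹ J/m²
Δh = αQ/(ρcₚ) = 2.2×10⁻⁴ × 1.057×10⁹ / (1029 × 3970) ≈ 0.056924 m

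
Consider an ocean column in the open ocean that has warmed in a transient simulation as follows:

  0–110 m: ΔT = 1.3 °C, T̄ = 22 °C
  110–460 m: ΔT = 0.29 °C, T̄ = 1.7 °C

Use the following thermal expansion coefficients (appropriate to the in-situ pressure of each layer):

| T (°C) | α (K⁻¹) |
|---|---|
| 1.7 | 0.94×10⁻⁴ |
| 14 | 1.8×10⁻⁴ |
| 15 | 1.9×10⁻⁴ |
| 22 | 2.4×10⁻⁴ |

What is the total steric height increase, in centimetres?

4.4 cm

Layer 1 at 22 °C → α = 2.4×10⁻⁴ K⁻¹
Layer 2 at 1.7 °C → α = 0.94×10⁻⁴ K⁻¹
0–110 m: 110 × 2.4×10⁻⁴ × 1.3 = 0.03432 m
0.94×10⁻⁴ × 0.29 × 350 = 0.009541 m
Δh = 0.03432 + 0.009541 = 0.043861 m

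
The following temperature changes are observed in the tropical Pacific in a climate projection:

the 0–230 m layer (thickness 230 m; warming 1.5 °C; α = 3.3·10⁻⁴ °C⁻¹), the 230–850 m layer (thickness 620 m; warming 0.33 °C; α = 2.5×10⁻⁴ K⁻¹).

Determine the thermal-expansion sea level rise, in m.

Δh ≈ 0.165 m

Layer 1: 230 × 3.3×10⁻⁴ × 1.5 = 0.11385 m
Layer 2: 0.33 × 2.5×10⁻⁴ × 620 = 0.05115 m
Δh = 0.11385 + 0.05115 = 0.16500 m ≈ 0.165 m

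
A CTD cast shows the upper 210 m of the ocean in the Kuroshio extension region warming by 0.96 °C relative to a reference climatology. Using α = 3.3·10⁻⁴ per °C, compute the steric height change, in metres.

Δh = 0.0665 m

Δh = αΔT·H = 3.3×10⁻⁴ × 0.96 × 210 = 0.066528 m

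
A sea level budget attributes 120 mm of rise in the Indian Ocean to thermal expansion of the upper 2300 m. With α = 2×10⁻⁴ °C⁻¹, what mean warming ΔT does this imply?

about 0.261 °C

ΔT = Δh/(αH) = 0.12 / (2×10⁻⁴ × 2300) ≈ 0.2609 °C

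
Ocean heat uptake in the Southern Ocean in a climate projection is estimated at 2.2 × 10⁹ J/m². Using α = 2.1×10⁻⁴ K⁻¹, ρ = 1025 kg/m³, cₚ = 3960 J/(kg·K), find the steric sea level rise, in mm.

Δh = αQ/(ρcₚ) = 2.1×10⁻⁴ × 2.2×10⁹ / (1025 × 3960) ≈ 0.11382 m

114 mm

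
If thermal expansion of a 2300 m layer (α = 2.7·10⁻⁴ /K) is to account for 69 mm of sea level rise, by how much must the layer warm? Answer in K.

about 0.11 K

ΔT = Δh/(αH) = 0.069 / (2.7×10⁻⁴ × 2300) ≈ 0.1111 K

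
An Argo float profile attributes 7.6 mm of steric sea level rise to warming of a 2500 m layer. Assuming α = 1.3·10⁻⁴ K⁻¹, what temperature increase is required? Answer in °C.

ΔT = Δh/(αH) = 0.0076 / (1.3×10⁻⁴ × 2500) ≈ 0.02338 °C

ΔT ≈ 0.0234 °C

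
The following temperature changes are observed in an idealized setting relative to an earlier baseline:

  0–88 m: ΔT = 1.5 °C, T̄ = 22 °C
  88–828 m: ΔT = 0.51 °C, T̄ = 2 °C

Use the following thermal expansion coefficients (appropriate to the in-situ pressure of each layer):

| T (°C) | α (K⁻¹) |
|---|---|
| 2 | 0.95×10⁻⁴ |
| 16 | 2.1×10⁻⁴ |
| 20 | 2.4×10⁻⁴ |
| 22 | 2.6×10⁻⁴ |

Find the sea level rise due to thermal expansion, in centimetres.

Layer 1 at 22 °C → α = 2.6×10⁻⁴ K⁻¹
Layer 2 at 2 °C → α = 0.95×10⁻⁴ K⁻¹
Layer 1: 88 × 2.6×10⁻⁴ × 1.5 = 0.03432 m
Layer 2: 0.95×10⁻⁴ × 0.51 × 740 = 0.035853 m
Δh = 0.03432 + 0.035853 = 0.070173 m ≈ 7.0 cm

7.0 cm of thermosteric rise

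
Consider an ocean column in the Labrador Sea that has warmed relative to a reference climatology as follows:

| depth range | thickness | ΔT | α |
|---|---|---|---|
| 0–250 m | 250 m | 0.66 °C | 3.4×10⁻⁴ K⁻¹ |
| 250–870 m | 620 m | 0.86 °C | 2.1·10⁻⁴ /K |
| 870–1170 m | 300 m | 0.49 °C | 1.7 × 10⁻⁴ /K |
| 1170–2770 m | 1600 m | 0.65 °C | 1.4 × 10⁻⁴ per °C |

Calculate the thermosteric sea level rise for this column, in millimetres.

about 339 mm

Layer 1: 0.66 × 3.4×10⁻⁴ × 250 = 0.05610 m
0.86 × 620 × 2.1×10⁻⁴ = 0.111972 m
0.49 × 300 × 1.7×10⁻⁴ = 0.02499 m
1170–2770 m: 0.65 × 1600 × 1.4×10⁻⁴ = 0.14560 m
Δh = 0.05610 + 0.111972 + 0.02499 + 0.14560 = 0.338662 m ≈ 339 mm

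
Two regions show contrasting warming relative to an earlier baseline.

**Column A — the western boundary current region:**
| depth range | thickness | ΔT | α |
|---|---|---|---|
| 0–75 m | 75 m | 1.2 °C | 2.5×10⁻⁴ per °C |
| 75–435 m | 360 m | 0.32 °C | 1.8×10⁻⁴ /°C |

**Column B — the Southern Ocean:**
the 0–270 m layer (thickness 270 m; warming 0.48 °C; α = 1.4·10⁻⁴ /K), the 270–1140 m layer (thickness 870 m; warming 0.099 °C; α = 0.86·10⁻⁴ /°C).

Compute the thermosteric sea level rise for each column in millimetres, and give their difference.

A: 43 mm; B: 26 mm; difference 18 mm

A 0–75 m: 75 × 1.2 × 2.5×10⁻⁴ = 0.02250 m
A 75–435 m: 1.8×10⁻⁴ × 0.32 × 360 = 0.020736 m
A total: 0.043236 m
B Layer 1: 0.48 × 1.4×10⁻⁴ × 270 = 0.018144 m
B 270–1140 m: 0.86×10⁻⁴ × 0.099 × 870 = 0.00740718 m
B total: 0.02555118 m
Difference: 0.043236 − 0.02555118 = 0.01768482 m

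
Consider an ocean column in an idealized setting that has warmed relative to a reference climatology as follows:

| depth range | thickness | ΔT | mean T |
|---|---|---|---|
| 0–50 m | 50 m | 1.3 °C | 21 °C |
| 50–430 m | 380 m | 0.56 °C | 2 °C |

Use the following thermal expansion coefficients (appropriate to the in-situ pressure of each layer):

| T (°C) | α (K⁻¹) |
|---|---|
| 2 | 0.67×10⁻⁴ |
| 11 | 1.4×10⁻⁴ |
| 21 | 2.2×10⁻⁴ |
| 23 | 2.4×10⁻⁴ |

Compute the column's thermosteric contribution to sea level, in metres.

Layer 1 at 21 °C → α = 2.2×10⁻⁴ K⁻¹
Layer 2 at 2 °C → α = 0.67×10⁻⁴ K⁻¹
0–50 m: 2.2×10⁻⁴ × 1.3 × 50 = 0.01430 m
50–430 m: 0.56 × 380 × 0.67×10⁻⁴ = 0.0142576 m
Δh = 0.01430 + 0.0142576 = 0.0285576 m

Δh = 0.0286 m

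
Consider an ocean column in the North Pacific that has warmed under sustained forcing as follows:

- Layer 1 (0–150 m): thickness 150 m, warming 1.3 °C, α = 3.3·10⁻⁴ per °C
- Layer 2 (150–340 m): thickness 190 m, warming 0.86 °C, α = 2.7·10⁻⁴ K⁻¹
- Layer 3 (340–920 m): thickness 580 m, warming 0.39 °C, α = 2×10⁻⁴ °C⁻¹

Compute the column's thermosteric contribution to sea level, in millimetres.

Δh ≈ 154 mm

1.3 × 150 × 3.3×10⁻⁴ = 0.06435 m
150–340 m: 190 × 2.7×10⁻⁴ × 0.86 = 0.044118 m
580 × 0.39 × 2×10⁻⁴ = 0.04524 m
Δh = 0.06435 + 0.044118 + 0.04524 = 0.153708 m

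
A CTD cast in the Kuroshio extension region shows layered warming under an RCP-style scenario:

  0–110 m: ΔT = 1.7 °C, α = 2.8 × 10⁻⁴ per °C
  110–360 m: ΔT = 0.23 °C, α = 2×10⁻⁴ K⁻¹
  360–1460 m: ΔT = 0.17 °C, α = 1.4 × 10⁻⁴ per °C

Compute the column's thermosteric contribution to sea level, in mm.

Δh ≈ 90 mm

Layer 1: 1.7 × 2.8×10⁻⁴ × 110 = 0.05236 m
110–360 m: 0.23 × 250 × 2×10⁻⁴ = 0.01150 m
Layer 3: 1100 × 1.4×10⁻⁴ × 0.17 = 0.02618 m
Δh = 0.05236 + 0.01150 + 0.02618 = 0.09004 m ≈ 90 mm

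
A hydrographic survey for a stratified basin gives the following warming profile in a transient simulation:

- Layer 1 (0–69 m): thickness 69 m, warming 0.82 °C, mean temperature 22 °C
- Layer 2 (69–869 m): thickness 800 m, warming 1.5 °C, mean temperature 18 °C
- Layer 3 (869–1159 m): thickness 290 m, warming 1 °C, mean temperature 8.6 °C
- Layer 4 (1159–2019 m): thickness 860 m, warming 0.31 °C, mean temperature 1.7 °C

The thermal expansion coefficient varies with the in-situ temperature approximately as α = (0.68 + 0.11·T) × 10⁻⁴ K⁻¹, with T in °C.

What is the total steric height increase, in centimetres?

40.7 cm

Layer 1: α = (0.68 + 0.11×22)×10⁻⁴ = 3.1×10⁻⁴ K⁻¹
Layer 2: α = (0.68 + 0.11×18)×10⁻⁴ = 2.66×10⁻⁴ K⁻¹
Layer 3: α = (0.68 + 0.11×8.6)×10⁻⁴ = 1.626×10⁻⁴ K⁻¹
Layer 4: α = (0.68 + 0.11×1.7)×10⁻⁴ = 0.867×10⁻⁴ K⁻¹
3.1×10⁻⁴ × 0.82 × 69 = 0.0175398 m
69–869 m: 800 × 2.66×10⁻⁴ × 1.5 = 0.31920 m
869–1159 m: 1.626×10⁻⁴ × 290 × 1 = 0.047154 m
0.867×10⁻⁴ × 860 × 0.31 = 0.02311422 m
Δh = 0.0175398 + 0.31920 + 0.047154 + 0.02311422 = 0.40700802 m ≈ 40.7 cm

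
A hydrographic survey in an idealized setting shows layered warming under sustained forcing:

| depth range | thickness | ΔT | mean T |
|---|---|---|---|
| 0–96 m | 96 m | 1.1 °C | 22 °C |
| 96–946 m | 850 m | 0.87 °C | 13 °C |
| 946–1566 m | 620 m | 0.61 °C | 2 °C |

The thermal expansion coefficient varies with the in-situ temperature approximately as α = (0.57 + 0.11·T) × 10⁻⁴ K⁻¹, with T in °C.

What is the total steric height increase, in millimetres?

Layer 1: α = (0.57 + 0.11×22)×10⁻⁴ = 2.99×10⁻⁴ K⁻¹
Layer 2: α = (0.57 + 0.11×13)×10⁻⁴ = 2×10⁻⁴ K⁻¹
Layer 3: α = (0.57 + 0.11×2)×10⁻⁴ = 0.79×10⁻⁴ K⁻¹
Layer 1: 96 × 1.1 × 2.99×10⁻⁴ = 0.0315744 m
96–946 m: 850 × 0.87 × 2×10⁻⁴ = 0.14790 m
Layer 3: 0.79×10⁻⁴ × 620 × 0.61 = 0.0298778 m
Δh = 0.0315744 + 0.14790 + 0.0298778 = 0.2093522 m

Δh = 210 mm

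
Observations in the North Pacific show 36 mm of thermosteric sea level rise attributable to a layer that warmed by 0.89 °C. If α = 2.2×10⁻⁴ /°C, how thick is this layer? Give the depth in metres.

about 184 m

H = Δh/(αΔT) = 0.036 / (2.2×10⁻⁴ × 0.89) ≈ 183.9 m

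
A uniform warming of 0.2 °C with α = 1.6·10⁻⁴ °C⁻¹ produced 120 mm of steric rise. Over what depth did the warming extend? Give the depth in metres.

H = Δh/(αΔT) = 0.12 / (1.6×10⁻⁴ × 0.2) = 3750 m

3750 m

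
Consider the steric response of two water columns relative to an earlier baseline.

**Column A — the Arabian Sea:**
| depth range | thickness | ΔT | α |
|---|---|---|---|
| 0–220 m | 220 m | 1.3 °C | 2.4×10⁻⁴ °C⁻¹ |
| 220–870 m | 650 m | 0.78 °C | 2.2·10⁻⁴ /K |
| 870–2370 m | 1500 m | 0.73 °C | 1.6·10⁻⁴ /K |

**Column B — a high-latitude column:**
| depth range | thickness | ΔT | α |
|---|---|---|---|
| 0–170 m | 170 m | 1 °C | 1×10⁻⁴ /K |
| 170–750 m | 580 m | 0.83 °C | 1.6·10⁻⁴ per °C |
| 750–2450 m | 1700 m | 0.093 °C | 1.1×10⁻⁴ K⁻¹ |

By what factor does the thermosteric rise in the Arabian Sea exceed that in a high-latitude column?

A Layer 1: 220 × 1.3 × 2.4×10⁻⁴ = 0.06864 m
A Layer 2: 650 × 2.2×10⁻⁴ × 0.78 = 0.11154 m
A 1500 × 0.73 × 1.6×10⁻⁴ = 0.17520 m
A total: 0.35538 m
B Layer 1: 170 × 1 × 1×10⁻⁴ = 0.01700 m
B 170–750 m: 580 × 0.83 × 1.6×10⁻⁴ = 0.077024 m
B 1700 × 1.1×10⁻⁴ × 0.093 = 0.017391 m
B total: 0.111415 m
Ratio: 0.35538 / 0.111415 ≈ 3.190

≈ 3.2×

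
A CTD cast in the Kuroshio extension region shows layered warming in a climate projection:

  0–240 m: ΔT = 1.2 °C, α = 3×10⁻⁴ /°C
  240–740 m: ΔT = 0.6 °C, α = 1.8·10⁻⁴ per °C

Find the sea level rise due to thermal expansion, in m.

0.140 m of thermosteric rise

Layer 1: 240 × 1.2 × 3×10⁻⁴ = 0.08640 m
500 × 0.6 × 1.8×10⁻⁴ = 0.05400 m
Δh = 0.08640 + 0.05400 = 0.14040 m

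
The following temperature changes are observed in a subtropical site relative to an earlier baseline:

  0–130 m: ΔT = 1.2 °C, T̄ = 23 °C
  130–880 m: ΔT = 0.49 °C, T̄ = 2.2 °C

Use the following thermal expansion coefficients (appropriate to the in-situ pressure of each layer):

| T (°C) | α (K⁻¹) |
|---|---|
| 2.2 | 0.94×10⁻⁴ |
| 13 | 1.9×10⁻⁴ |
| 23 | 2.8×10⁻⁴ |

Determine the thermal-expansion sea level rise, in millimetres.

Layer 1 at 23 °C → α = 2.8×10⁻⁴ K⁻¹
Layer 2 at 2.2 °C → α = 0.94×10⁻⁴ K⁻¹
Layer 1: 1.2 × 130 × 2.8×10⁻⁴ = 0.04368 m
0.49 × 0.94×10⁻⁴ × 750 = 0.034545 m
Δh = 0.04368 + 0.034545 = 0.078225 m

Δh = 78.2 mm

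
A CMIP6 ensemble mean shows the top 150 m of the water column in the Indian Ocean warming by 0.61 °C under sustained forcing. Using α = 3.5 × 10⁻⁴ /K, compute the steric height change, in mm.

Δh = αΔT·H = 3.5×10⁻⁴ × 0.61 × 150 = 0.032025 m

32 mm of thermosteric rise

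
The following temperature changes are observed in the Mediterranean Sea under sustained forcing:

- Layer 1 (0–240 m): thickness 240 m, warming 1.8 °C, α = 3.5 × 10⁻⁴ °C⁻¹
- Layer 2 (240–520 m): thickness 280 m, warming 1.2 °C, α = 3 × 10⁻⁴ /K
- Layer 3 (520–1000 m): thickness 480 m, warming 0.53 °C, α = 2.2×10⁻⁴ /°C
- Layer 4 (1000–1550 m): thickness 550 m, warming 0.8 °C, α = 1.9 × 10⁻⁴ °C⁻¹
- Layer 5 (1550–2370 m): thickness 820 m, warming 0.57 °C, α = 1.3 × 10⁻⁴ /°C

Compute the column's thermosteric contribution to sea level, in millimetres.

0–240 m: 1.8 × 240 × 3.5×10⁻⁴ = 0.15120 m
Layer 2: 1.2 × 3×10⁻⁴ × 280 = 0.10080 m
520–1000 m: 480 × 2.2×10⁻⁴ × 0.53 = 0.055968 m
1.9×10⁻⁴ × 550 × 0.8 = 0.08360 m
1.3×10⁻⁴ × 0.57 × 820 = 0.060762 m
Δh = 0.15120 + 0.10080 + 0.055968 + 0.08360 + 0.060762 = 0.45233 m ≈ 450 mm

450 mm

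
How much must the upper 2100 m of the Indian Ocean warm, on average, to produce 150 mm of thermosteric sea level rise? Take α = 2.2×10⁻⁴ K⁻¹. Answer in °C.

ΔT = Δh/(αH) = 0.15 / (2.2×10⁻⁴ × 2100) ≈ 0.3247 °C

about 0.325 °C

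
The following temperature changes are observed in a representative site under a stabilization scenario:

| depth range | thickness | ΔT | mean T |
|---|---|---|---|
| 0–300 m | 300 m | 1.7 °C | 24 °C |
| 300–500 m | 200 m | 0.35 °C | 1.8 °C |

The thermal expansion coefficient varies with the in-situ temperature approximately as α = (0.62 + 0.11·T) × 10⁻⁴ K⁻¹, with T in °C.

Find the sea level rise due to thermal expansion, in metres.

Layer 1: α = (0.62 + 0.11×24)×10⁻⁴ = 3.26×10⁻⁴ K⁻¹
Layer 2: α = (0.62 + 0.11×1.8)×10⁻⁴ = 0.818×10⁻⁴ K⁻¹
Layer 1: 300 × 3.26×10⁻⁴ × 1.7 = 0.16626 m
300–500 m: 200 × 0.35 × 0.818×10⁻⁴ = 0.005726 m
Δh = 0.16626 + 0.005726 = 0.171986 m

about 0.17 m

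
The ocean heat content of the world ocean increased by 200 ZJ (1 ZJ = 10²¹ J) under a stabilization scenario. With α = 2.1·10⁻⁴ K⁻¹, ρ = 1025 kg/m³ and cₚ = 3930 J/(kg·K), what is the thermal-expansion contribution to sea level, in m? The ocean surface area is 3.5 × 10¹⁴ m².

0.030 m of thermosteric rise

Per unit area: Q = 200×10²¹ / (3.5×10¹⁴) ≈ 5.714×10⁸ J/m²
Δh = αQ/(ρcₚ) = 2.1×10⁻⁴ × 5.714×10⁸ / (1025 × 3930) ≈ 0.029788 m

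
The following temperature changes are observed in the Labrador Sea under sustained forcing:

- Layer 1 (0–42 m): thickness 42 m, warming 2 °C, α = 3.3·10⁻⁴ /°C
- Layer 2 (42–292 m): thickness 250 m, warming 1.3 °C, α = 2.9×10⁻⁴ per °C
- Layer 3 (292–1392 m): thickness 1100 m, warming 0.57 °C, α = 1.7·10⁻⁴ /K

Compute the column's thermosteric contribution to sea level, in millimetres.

229 mm

Layer 1: 2 × 3.3×10⁻⁴ × 42 = 0.02772 m
42–292 m: 1.3 × 250 × 2.9×10⁻⁴ = 0.09425 m
292–1392 m: 1100 × 1.7×10⁻⁴ × 0.57 = 0.10659 m
Δh = 0.02772 + 0.09425 + 0.10659 = 0.22856 m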